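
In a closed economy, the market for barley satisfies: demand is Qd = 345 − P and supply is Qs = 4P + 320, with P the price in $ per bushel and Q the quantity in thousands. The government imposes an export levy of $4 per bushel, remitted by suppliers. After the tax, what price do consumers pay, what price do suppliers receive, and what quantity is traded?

Consumers pay $8.2; suppliers receive $4.2; quantity = 336.8.

Before the tax: set 345 − P = 4P + 320 → P* = $5, Q* = 340.
With the tax collected from suppliers, supply shifts: Qs = 4(P − 4) + 320.
New equilibrium: consumers pay $8.2, suppliers receive $4.2, Q = 336.8. (Wedge: Pb − Ps = 4.)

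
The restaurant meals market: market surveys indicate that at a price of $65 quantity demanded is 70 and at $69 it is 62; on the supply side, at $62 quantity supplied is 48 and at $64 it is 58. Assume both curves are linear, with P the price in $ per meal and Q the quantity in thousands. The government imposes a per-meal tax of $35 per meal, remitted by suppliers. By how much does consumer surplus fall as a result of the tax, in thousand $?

Consumer surplus falls by $1075 thousand.

Demand slope: (62 − 70)/(69 − 65) = -2, so Qd = 200 − 2P.
Supply slope: (58 − 48)/(64 − 62) = 5, so Qs = 5P − 262.
Without the tax, 200 − 2P = 5P − 262 gives 7P = 462, so P* = $66 and Q* = 68.
With the tax collected from suppliers, supply shifts: Qs = 5(P − 35) − 262.
New equilibrium: buyers pay $91, suppliers receive $56, Q = 18. (Wedge: Pb − Ps = 35.)
ΔCS is the trapezoid between Q = 18 and Q = 68 of height $25: ½ · (68 + 18) · 25 = $1075.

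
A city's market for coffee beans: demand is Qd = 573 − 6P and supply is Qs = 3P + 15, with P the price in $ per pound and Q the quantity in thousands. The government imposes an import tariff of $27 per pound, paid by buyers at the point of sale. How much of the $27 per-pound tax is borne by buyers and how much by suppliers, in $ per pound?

Before the tax: set 573 − 6P = 3P + 15 → P* = $62, Q* = 201.
With the tax collected from buyers, demand (in seller-price terms) shifts: Qd = 573 − 6(P + 27).
New equilibrium: buyers pay $71, suppliers receive $44, Q = 147. (Wedge: Pb − Ps = 27.)
Burden on buyers: $9; on suppliers: $18. (They sum to $27.)
The less price-elastic side of the market bears the larger share of a per-unit tax.

Buyers bear $9 per pound; suppliers bear $18 per pound.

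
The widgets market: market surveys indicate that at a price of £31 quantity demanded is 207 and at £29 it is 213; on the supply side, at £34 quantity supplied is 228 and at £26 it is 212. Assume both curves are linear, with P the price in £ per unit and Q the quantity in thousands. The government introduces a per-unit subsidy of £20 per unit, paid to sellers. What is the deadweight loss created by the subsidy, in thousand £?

Demand slope: (213 − 207)/(29 − 31) = -3, so Qd = 300 − 3P.
Supply slope: (212 − 228)/(26 − 34) = 2, so Qs = 2P + 160.
Before the subsidy: set 300 − 3P = 2P + 160 → P* = £28, Q* = 216.
With a per-unit subsidy paid to sellers, each receives P + 20 per unit sold, so supply becomes Qs = 2(P + 20) + 160.
New equilibrium: consumers pay £20, sellers receive £40, Q = 240. (Wedge: Pb − Ps = −20.)
Quantity rises by |ΔQ| = |216 − 240| = 24.
DWL = ½ · t · |ΔQ| = ½ · 20 · 24 = £240.

Deadweight loss = £240 thousand.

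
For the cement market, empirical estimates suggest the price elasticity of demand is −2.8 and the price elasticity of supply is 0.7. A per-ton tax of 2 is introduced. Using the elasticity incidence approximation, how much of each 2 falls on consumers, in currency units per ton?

Consumers bear ≈ 0.4 per ton.

Incidence ratio: consumers' share ≈ εs / (εs + |εd|) = 0.7 / (0.7 + 2.8) = 0.2.
So consumers bear ≈ 0.2 × 2 = 0.4; producers bear 1.6.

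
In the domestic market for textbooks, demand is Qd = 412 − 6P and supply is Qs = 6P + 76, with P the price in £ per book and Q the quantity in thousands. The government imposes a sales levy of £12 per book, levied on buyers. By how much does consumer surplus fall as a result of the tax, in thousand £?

Consumer surplus falls by £1356 thousand.

Before the tax: set 412 − 6P = 6P + 76 → P* = £28, Q* = 244.
With the tax collected from buyers, demand (in seller-price terms) shifts: Qd = 412 − 6(P + 12).
Solving gives Q = 208 with buyers paying £34 and sellers receiving £22 (the £12 wedge).
ΔCS is the trapezoid between Q = 208 and Q = 244 of height £6: ½ · (244 + 208) · 6 = £1356.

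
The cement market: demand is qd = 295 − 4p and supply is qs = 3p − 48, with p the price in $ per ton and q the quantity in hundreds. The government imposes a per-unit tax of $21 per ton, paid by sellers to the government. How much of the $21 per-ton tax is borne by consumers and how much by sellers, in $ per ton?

Consumers bear $9 per ton; sellers bear $12 per ton.

Without the tax, 295 − 4p = 3p − 48 gives 7p = 343, so p* = $49 and q* = 99.
With the tax collected from sellers, supply shifts: qs = 3(p − 21) − 48.
New equilibrium: consumers pay $58, sellers receive $37, q = 63. (Wedge: pb − ps = 21.)
Burden on consumers: $9; on sellers: $12. (They sum to $21.)
The less price-elastic side of the market bears the larger share of a per-unit tax.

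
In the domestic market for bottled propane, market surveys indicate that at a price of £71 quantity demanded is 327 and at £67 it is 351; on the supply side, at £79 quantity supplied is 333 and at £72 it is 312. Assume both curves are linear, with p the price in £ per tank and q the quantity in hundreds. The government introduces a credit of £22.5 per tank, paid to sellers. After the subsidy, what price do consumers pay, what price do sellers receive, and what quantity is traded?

Demand slope: (351 − 327)/(67 − 71) = -6, so qd = 753 − 6p.
Supply slope: (312 − 333)/(72 − 79) = 3, so qs = 3p + 96.
Without the subsidy, 753 − 6p = 3p + 96 gives 9p = 657, so p* = £73 and q* = 315.
With a per-unit subsidy paid to sellers, each receives p + 22.5 per unit sold, so supply becomes qs = 3(p + 22.5) + 96.
Solving gives q = 360 with consumers paying £65.5 and sellers receiving £88 (the £22.5 wedge).

Consumers pay £65.5; sellers receive £88; quantity = 360.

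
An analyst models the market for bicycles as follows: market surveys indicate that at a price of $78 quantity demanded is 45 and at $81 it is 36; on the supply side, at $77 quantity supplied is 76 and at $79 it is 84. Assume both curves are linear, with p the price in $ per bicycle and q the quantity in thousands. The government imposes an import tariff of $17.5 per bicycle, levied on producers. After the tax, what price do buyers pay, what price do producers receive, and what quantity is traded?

Buyers pay $83; producers receive $65.5; quantity = 30.

Demand slope: (36 − 45)/(81 − 78) = -3, so qd = 279 − 3p.
Supply slope: (84 − 76)/(79 − 77) = 4, so qs = 4p − 232.
Before the tax: set 279 − 3p = 4p − 232 → p* = $73, q* = 60.
With the tax collected from producers, supply shifts: qs = 4(p − 17.5) − 232.
New equilibrium: buyers pay $83, producers receive $65.5, q = 30. (Wedge: pb − ps = 17.5.)
The less price-elastic side of the market bears the larger share of a per-unit tax.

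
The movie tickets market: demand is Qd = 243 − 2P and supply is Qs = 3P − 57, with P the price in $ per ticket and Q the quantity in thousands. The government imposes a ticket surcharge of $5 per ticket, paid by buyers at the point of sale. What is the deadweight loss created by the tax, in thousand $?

Deadweight loss = $15 thousand.

Before the tax: set 243 − 2P = 3P − 57 → P* = $60, Q* = 123.
With the tax collected from buyers, demand (in seller-price terms) shifts: Qd = 243 − 2(P + 5).
Solving gives Q = 117 with buyers paying $63 and producers receiving $58 (the $5 wedge).
Quantity falls by |ΔQ| = |123 − 117| = 6.
DWL = ½ · t · |ΔQ| = ½ · 5 · 6 = $15.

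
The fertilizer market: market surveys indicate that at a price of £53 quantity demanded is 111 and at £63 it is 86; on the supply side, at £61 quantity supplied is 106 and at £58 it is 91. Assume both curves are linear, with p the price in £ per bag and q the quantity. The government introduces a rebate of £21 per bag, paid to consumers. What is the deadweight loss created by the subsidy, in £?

Deadweight loss = £367.5.

Demand slope: (86 − 111)/(63 − 53) = -2.5, so qd = 243.5 − 2.5p.
Supply slope: (91 − 106)/(58 − 61) = 5, so qs = 5p − 199.
Without the subsidy, 243.5 − 2.5p = 5p − 199 gives 7.5p = 442.5, so p* = £59 and q* = 96.
With a per-unit subsidy paid to consumers, each effectively pays p − 21, so demand becomes qd = 243.5 − 2.5(p − 21).
Solving gives q = 131 with consumers paying £45 and producers receiving £66 (the £21 wedge).
Quantity rises by |ΔQ| = |96 − 131| = 35.
DWL = ½ · t · |ΔQ| = ½ · 21 · 35 = £367.5.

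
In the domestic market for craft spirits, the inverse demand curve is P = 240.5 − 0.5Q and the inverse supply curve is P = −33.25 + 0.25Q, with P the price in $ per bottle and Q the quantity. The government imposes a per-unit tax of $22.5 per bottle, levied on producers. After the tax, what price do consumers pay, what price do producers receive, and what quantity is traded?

Inverting to Q(P) form: Qd = 481 − 2P; Qs = 4P + 133.
Without the tax, 481 − 2P = 4P + 133 gives 6P = 348, so P* = $58 and Q* = 365.
With the tax collected from producers, supply shifts: Qs = 4(P − 22.5) + 133.
Solving gives Q = 335 with consumers paying $73 and producers receiving $50.5 (the $22.5 wedge).
The less price-elastic side of the market bears the larger share of a per-unit tax.

Consumers pay $73; producers receive $50.5; quantity = 335.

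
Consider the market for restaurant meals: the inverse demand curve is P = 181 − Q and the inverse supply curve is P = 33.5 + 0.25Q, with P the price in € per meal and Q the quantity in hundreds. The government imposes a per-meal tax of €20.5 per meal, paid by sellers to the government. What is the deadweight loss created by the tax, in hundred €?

Inverting to Q(P) form: Qd = 181 − P; Qs = 4P − 134.
Before the tax: set 181 − P = 4P − 134 → P* = €63, Q* = 118.
With the tax collected from sellers, supply shifts: Qs = 4(P − 20.5) − 134.
New equilibrium: buyers pay €79.4, sellers receive €58.9, Q = 101.6. (Wedge: Pb − Ps = 20.5.)
Quantity falls by |ΔQ| = |118 − 101.6| = 16.4.
DWL = ½ · t · |ΔQ| = ½ · 20.5 · 16.4 = €168.1.

Deadweight loss = €168.1 hundred.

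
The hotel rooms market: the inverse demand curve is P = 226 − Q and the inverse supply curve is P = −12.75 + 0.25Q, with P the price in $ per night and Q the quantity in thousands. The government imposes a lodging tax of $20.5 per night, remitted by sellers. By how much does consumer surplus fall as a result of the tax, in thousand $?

Rewrite in direct form: Qd = 226 − P and Qs = 4P + 51.
Without the tax, 226 − P = 4P + 51 gives 5P = 175, so P* = $35 and Q* = 191.
With the tax collected from sellers, supply shifts: Qs = 4(P − 20.5) + 51.
Solving gives Q = 174.6 with buyers paying $51.4 and sellers receiving $30.9 (the $20.5 wedge).
ΔCS is the trapezoid between Q = 174.6 and Q = 191 of height $16.4: ½ · (191 + 174.6) · 16.4 = $2997.92.

Consumer surplus falls by $2997.92 thousand.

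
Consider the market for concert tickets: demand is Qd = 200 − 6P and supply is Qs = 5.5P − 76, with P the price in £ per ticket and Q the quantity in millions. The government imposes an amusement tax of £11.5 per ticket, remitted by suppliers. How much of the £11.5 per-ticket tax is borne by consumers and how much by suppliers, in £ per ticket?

Without the tax, 200 − 6P = 5.5P − 76 gives 11.5P = 276, so P* = £24 and Q* = 56.
With the tax collected from suppliers, supply shifts: Qs = 5.5(P − 11.5) − 76.
Solving gives Q = 23 with consumers paying £29.5 and suppliers receiving £18 (the £11.5 wedge).
Burden on consumers: £5.5; on suppliers: £6. (They sum to £11.5.)
The less price-elastic side of the market bears the larger share of a per-unit tax.

Consumers bear £5.5 per ticket; suppliers bear £6 per ticket.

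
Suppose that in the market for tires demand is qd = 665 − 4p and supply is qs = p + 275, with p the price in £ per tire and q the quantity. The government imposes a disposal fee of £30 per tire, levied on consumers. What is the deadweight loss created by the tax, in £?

Deadweight loss = £360.

Without the tax, 665 − 4p = p + 275 gives 5p = 390, so p* = £78 and q* = 353.
With the tax collected from consumers, demand (in seller-price terms) shifts: qd = 665 − 4(p + 30).
Solving gives q = 329 with consumers paying £84 and producers receiving £54 (the £30 wedge).
Quantity falls by |ΔQ| = |353 − 329| = 24.
DWL = ½ · t · |ΔQ| = ½ · 30 · 24 = £360.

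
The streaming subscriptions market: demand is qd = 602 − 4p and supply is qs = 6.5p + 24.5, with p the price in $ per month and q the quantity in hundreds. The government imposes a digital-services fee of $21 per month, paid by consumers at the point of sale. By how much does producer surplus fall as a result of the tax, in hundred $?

Before the tax: set 602 − 4p = 6.5p + 24.5 → p* = $55, q* = 382.
With the tax collected from consumers, demand (in seller-price terms) shifts: qd = 602 − 4(p + 21).
Solving gives q = 330 with consumers paying $68 and suppliers receiving $47 (the $21 wedge).
ΔPS is the trapezoid between Q = 330 and Q = 382 of height $8: ½ · (382 + 330) · 8 = $2848.

Producer surplus falls by $2848 hundred.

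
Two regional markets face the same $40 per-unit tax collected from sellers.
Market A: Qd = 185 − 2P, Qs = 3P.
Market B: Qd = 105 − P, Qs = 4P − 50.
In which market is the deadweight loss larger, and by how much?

Market A: pre-tax P* = $37, Q* = 111; post-tax Q = 63; deadweight loss = $960.
Market B: pre-tax P* = $31, Q* = 74; post-tax Q = 42; deadweight loss = $640.
Difference: $960 vs $640 → market A is larger by $320.

Market A, by $320.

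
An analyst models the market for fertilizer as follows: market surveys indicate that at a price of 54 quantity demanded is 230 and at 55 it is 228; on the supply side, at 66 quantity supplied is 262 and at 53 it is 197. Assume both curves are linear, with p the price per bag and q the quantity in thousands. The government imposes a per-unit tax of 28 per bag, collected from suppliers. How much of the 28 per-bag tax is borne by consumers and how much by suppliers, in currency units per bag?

Demand slope: (228 − 230)/(55 − 54) = -2, so qd = 338 − 2p.
Supply slope: (197 − 262)/(53 − 66) = 5, so qs = 5p − 68.
Without the tax, 338 − 2p = 5p − 68 gives 7p = 406, so p* = 58 and q* = 222.
With the tax collected from suppliers, supply shifts: qs = 5(p − 28) − 68.
New equilibrium: consumers pay 78, suppliers receive 50, q = 182. (Wedge: pb − ps = 28.)
Burden on consumers: 20; on suppliers: 8. (They sum to 28.)

Consumers bear 20 per bag; suppliers bear 8 per bag.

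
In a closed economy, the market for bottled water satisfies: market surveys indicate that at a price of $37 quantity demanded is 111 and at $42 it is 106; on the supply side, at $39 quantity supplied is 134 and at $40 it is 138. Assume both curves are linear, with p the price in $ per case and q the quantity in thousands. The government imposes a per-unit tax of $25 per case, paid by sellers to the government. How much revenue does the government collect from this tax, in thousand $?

Demand slope: (106 − 111)/(42 − 37) = -1, so qd = 148 − p.
Supply slope: (138 − 134)/(40 − 39) = 4, so qs = 4p − 22.
Without the tax, 148 − p = 4p − 22 gives 5p = 170, so p* = $34 and q* = 114.
With the tax collected from sellers, supply shifts: qs = 4(p − 25) − 22.
Solving gives q = 94 with consumers paying $54 and sellers receiving $29 (the $25 wedge).
Revenue = t · Q = 25 · 94 = $2350.

Tax revenue = $2350 thousand.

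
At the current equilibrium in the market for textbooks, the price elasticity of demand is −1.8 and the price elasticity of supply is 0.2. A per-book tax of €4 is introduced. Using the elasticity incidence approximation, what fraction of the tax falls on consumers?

Incidence ratio: consumers' share ≈ εs / (εs + |εd|) = 0.2 / (0.2 + 1.8) = 0.1.
Supply is the less elastic side, so consumers bear the smaller share.

Consumers' share ≈ 0.1.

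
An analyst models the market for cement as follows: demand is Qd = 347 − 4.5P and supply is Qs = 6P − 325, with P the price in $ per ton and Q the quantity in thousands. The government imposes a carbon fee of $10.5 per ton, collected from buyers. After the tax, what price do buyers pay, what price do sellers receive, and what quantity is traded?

Without the tax, 347 − 4.5P = 6P − 325 gives 10.5P = 672, so P* = $64 and Q* = 59.
With the tax collected from buyers, demand (in seller-price terms) shifts: Qd = 347 − 4.5(P + 10.5).
New equilibrium: buyers pay $70, sellers receive $59.5, Q = 32. (Wedge: Pb − Ps = 10.5.)
The less price-elastic side of the market bears the larger share of a per-unit tax.

Buyers pay $70; sellers receive $59.5; quantity = 32.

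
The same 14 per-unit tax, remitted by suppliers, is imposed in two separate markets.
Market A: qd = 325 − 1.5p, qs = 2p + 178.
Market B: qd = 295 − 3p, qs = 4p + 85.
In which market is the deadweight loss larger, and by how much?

Market B, by 84.

Market A: pre-tax p* = 42, q* = 262; post-tax q = 250; deadweight loss = 84.
Market B: pre-tax p* = 30, q* = 205; post-tax q = 181; deadweight loss = 168.
Difference: 84 vs 168 → market B is larger by 84.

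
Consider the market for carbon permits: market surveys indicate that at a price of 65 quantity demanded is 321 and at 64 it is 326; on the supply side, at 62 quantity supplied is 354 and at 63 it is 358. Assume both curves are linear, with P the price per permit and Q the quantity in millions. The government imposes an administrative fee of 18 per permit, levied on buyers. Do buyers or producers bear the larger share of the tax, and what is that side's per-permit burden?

Demand slope: (326 − 321)/(64 − 65) = -5, so Qd = 646 − 5P.
Supply slope: (358 − 354)/(63 − 62) = 4, so Qs = 4P + 106.
Without the tax, 646 − 5P = 4P + 106 gives 9P = 540, so P* = 60 and Q* = 346.
With the tax collected from buyers, demand (in seller-price terms) shifts: Qd = 646 − 5(P + 18).
New equilibrium: buyers pay 68, producers receive 50, Q = 306. (Wedge: Pb − Ps = 18.)
Per-permit burden: buyers 8, producers 10.
Producers take the larger share because supply is less price-elastic here (demand slope 5 vs supply slope 4).
The less price-elastic side of the market bears the larger share of a per-unit tax.

Producers bear the larger share: 10 per permit.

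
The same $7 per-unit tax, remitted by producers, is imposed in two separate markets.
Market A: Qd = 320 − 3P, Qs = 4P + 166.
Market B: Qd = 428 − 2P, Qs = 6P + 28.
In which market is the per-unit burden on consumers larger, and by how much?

Market A: pre-tax P* = $22, Q* = 254; post-tax Q = 242; per-unit burden on consumers = $4.
Market B: pre-tax P* = $50, Q* = 328; post-tax Q = 317.5; per-unit burden on consumers = $5.25.
Difference: $4 vs $5.25 → market B is larger by $1.25.

Market B, by $1.25.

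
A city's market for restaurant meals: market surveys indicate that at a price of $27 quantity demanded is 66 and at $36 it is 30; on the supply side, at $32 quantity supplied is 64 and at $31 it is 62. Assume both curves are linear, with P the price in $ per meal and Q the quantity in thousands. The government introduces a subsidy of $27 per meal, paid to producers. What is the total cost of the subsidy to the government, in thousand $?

Government outlay = $2538 thousand.

Demand slope: (30 − 66)/(36 − 27) = -4, so Qd = 174 − 4P.
Supply slope: (62 − 64)/(31 − 32) = 2, so Qs = 2P.
Before the subsidy: set 174 − 4P = 2P → P* = $29, Q* = 58.
With a per-unit subsidy paid to producers, each receives P + 27 per unit sold, so supply becomes Qs = 2(P + 27).
Solving gives Q = 94 with buyers paying $20 and producers receiving $47 (the $27 wedge).
Outlay = t · Q = 27 · 94 = $2538.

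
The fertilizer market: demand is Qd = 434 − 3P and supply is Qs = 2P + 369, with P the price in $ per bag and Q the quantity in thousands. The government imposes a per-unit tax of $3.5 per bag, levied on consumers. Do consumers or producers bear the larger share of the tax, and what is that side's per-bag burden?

Before the tax: set 434 − 3P = 2P + 369 → P* = $13, Q* = 395.
With the tax collected from consumers, demand (in seller-price terms) shifts: Qd = 434 − 3(P + 3.5).
Solving gives Q = 390.8 with consumers paying $14.4 and producers receiving $10.9 (the $3.5 wedge).
Per-bag burden: consumers $1.4, producers $2.1.
Producers take the larger share because supply is less price-elastic here (demand slope 3 vs supply slope 2).
The less price-elastic side of the market bears the larger share of a per-unit tax.

Producers bear the larger share: $2.1 per bag.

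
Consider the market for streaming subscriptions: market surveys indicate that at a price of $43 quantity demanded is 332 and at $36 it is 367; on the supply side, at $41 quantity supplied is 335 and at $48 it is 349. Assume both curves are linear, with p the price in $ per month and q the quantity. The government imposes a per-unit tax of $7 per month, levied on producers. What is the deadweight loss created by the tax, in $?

Deadweight loss = $35.

Demand slope: (367 − 332)/(36 − 43) = -5, so qd = 547 − 5p.
Supply slope: (349 − 335)/(48 − 41) = 2, so qs = 2p + 253.
Before the tax: set 547 − 5p = 2p + 253 → p* = $42, q* = 337.
With the tax collected from producers, supply shifts: qs = 2(p − 7) + 253.
New equilibrium: consumers pay $44, producers receive $37, q = 327. (Wedge: pb − ps = 7.)
Quantity falls by |ΔQ| = |337 − 327| = 10.
DWL = ½ · t · |ΔQ| = ½ · 7 · 10 = $35.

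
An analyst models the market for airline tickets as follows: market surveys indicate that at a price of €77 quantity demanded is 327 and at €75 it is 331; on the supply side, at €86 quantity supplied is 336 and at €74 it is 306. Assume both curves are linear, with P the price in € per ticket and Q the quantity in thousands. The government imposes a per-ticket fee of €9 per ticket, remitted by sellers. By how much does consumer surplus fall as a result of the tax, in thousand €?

Consumer surplus falls by €1580 thousand.

Demand slope: (331 − 327)/(75 − 77) = -2, so Qd = 481 − 2P.
Supply slope: (306 − 336)/(74 − 86) = 2.5, so Qs = 2.5P + 121.
Before the tax: set 481 − 2P = 2.5P + 121 → P* = €80, Q* = 321.
With the tax collected from sellers, supply shifts: Qs = 2.5(P − 9) + 121.
New equilibrium: buyers pay €85, sellers receive €76, Q = 311. (Wedge: Pb − Ps = 9.)
ΔCS is the trapezoid between Q = 311 and Q = 321 of height €5: ½ · (321 + 311) · 5 = €1580.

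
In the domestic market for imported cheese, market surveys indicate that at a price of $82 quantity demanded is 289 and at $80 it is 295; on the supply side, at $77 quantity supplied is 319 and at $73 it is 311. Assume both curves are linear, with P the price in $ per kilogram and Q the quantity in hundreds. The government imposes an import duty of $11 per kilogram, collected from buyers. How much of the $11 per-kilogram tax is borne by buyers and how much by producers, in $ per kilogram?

Demand slope: (295 − 289)/(80 − 82) = -3, so Qd = 535 − 3P.
Supply slope: (311 − 319)/(73 − 77) = 2, so Qs = 2P + 165.
Before the tax: set 535 − 3P = 2P + 165 → P* = $74, Q* = 313.
With the tax collected from buyers, demand (in seller-price terms) shifts: Qd = 535 − 3(P + 11).
New equilibrium: buyers pay $78.4, producers receive $67.4, Q = 299.8. (Wedge: Pb − Ps = 11.)
Burden on buyers: $4.4; on producers: $6.6. (They sum to $11.)
The less price-elastic side of the market bears the larger share of a per-unit tax.

Buyers bear $4.4 per kilogram; producers bear $6.6 per kilogram.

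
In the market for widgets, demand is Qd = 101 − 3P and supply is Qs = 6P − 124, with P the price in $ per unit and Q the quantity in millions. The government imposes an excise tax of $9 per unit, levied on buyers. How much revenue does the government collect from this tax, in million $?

Tax revenue = $72 million.

Before the tax: set 101 − 3P = 6P − 124 → P* = $25, Q* = 26.
With the tax collected from buyers, demand (in seller-price terms) shifts: Qd = 101 − 3(P + 9).
New equilibrium: buyers pay $31, suppliers receive $22, Q = 8. (Wedge: Pb − Ps = 9.)
Revenue = t · Q = 9 · 8 = $72.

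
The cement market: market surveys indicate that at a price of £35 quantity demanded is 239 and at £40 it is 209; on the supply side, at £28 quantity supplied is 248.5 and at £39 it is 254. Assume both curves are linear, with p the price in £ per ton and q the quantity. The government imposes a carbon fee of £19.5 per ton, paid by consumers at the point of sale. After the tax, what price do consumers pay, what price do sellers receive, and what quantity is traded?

Demand slope: (209 − 239)/(40 − 35) = -6, so qd = 449 − 6p.
Supply slope: (254 − 248.5)/(39 − 28) = 0.5, so qs = 0.5p + 234.5.
Without the tax, 449 − 6p = 0.5p + 234.5 gives 6.5p = 214.5, so p* = £33 and q* = 251.
With the tax collected from consumers, demand (in seller-price terms) shifts: qd = 449 − 6(p + 19.5).
Solving gives q = 242 with consumers paying £34.5 and sellers receiving £15 (the £19.5 wedge).

Consumers pay £34.5; sellers receive £15; quantity = 242.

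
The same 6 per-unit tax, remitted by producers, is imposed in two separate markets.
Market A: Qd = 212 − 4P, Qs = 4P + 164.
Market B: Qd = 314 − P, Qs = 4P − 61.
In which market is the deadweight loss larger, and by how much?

Market A, by 21.6.

Market A: pre-tax P* = 6, Q* = 188; post-tax Q = 176; deadweight loss = 36.
Market B: pre-tax P* = 75, Q* = 239; post-tax Q = 234.2; deadweight loss = 14.4.
Difference: 36 vs 14.4 → market A is larger by 21.6.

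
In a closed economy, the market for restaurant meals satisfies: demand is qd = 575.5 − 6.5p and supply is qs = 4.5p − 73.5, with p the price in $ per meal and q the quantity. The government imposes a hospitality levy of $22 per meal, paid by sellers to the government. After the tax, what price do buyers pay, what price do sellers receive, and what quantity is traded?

Buyers pay $68; sellers receive $46; quantity = 133.5.

Before the tax: set 575.5 − 6.5p = 4.5p − 73.5 → p* = $59, q* = 192.
With the tax collected from sellers, supply shifts: qs = 4.5(p − 22) − 73.5.
Solving gives q = 133.5 with buyers paying $68 and sellers receiving $46 (the $22 wedge).
The less price-elastic side of the market bears the larger share of a per-unit tax.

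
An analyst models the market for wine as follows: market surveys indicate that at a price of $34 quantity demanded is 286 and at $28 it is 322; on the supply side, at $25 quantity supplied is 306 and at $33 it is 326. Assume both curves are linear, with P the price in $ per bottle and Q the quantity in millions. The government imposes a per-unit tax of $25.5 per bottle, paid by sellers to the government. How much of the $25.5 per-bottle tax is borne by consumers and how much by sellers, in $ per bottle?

Consumers bear $7.5 per bottle; sellers bear $18 per bottle.

Demand slope: (322 − 286)/(28 − 34) = -6, so Qd = 490 − 6P.
Supply slope: (326 − 306)/(33 − 25) = 2.5, so Qs = 2.5P + 243.5.
Without the tax, 490 − 6P = 2.5P + 243.5 gives 8.5P = 246.5, so P* = $29 and Q* = 316.
With the tax collected from sellers, supply shifts: Qs = 2.5(P − 25.5) + 243.5.
New equilibrium: consumers pay $36.5, sellers receive $11, Q = 271. (Wedge: Pb − Ps = 25.5.)
Burden on consumers: $7.5; on sellers: $18. (They sum to $25.5.)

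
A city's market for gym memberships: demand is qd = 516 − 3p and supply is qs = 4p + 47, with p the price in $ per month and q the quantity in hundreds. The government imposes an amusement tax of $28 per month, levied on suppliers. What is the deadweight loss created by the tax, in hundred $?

Before the tax: set 516 − 3p = 4p + 47 → p* = $67, q* = 315.
With the tax collected from suppliers, supply shifts: qs = 4(p − 28) + 47.
New equilibrium: consumers pay $83, suppliers receive $55, q = 267. (Wedge: pb − ps = 28.)
Quantity falls by |ΔQ| = |315 − 267| = 48.
DWL = ½ · t · |ΔQ| = ½ · 28 · 48 = $672.

Deadweight loss = $672 hundred.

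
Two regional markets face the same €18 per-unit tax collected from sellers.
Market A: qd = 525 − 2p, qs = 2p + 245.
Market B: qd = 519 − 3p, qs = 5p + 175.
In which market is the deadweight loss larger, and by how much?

Market A: pre-tax p* = €70, q* = 385; post-tax q = 367; deadweight loss = €162.
Market B: pre-tax p* = €43, q* = 390; post-tax q = 356.25; deadweight loss = €303.75.
Difference: €162 vs €303.75 → market B is larger by €141.75.

Market B, by €141.75.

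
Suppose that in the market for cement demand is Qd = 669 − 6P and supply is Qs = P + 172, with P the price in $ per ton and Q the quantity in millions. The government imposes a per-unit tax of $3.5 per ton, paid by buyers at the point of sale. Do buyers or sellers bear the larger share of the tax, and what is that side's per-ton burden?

Sellers bear the larger share: $3 per ton.

Before the tax: set 669 − 6P = P + 172 → P* = $71, Q* = 243.
With the tax collected from buyers, demand (in seller-price terms) shifts: Qd = 669 − 6(P + 3.5).
Solving gives Q = 240 with buyers paying $71.5 and sellers receiving $68 (the $3.5 wedge).
Per-ton burden: buyers $0.5, sellers $3.
Sellers take the larger share because supply is less price-elastic here (demand slope 6 vs supply slope 1).
The less price-elastic side of the market bears the larger share of a per-unit tax.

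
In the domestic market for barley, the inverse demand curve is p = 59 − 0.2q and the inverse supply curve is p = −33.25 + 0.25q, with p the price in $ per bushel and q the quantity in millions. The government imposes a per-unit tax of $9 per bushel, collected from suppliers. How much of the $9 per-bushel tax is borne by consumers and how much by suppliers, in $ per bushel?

Consumers bear $4 per bushel; suppliers bear $5 per bushel.

Inverting to q(p) form: qd = 295 − 5p; qs = 4p + 133.
Before the tax: set 295 − 5p = 4p + 133 → p* = $18, q* = 205.
With the tax collected from suppliers, supply shifts: qs = 4(p − 9) + 133.
Solving gives q = 185 with consumers paying $22 and suppliers receiving $13 (the $9 wedge).
Burden on consumers: $4; on suppliers: $5. (They sum to $9.)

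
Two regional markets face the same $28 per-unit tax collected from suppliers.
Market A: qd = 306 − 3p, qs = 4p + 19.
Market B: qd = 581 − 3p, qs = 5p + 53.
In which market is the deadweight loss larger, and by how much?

Market A: pre-tax p* = $41, q* = 183; post-tax q = 135; deadweight loss = $672.
Market B: pre-tax p* = $66, q* = 383; post-tax q = 330.5; deadweight loss = $735.
Difference: $672 vs $735 → market B is larger by $63.

Market B, by $63.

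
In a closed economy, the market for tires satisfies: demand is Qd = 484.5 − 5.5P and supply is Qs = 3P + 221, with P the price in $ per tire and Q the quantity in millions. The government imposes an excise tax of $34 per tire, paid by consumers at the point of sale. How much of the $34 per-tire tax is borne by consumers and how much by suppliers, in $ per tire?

Before the tax: set 484.5 − 5.5P = 3P + 221 → P* = $31, Q* = 314.
With the tax collected from consumers, demand (in seller-price terms) shifts: Qd = 484.5 − 5.5(P + 34).
New equilibrium: consumers pay $43, suppliers receive $9, Q = 248. (Wedge: Pb − Ps = 34.)
Burden on consumers: $12; on suppliers: $22. (They sum to $34.)

Consumers bear $12 per tire; suppliers bear $22 per tire.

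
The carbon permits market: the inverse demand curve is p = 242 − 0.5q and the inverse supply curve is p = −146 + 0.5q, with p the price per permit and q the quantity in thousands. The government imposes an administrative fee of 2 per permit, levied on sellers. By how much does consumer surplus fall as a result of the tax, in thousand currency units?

Rewrite in direct form: qd = 484 − 2p and qs = 2p + 292.
Before the tax: set 484 − 2p = 2p + 292 → p* = 48, q* = 388.
With the tax collected from sellers, supply shifts: qs = 2(p − 2) + 292.
Solving gives q = 386 with consumers paying 49 and sellers receiving 47 (the 2 wedge).
ΔCS is the trapezoid between Q = 386 and Q = 388 of height 1: ½ · (388 + 386) · 1 = 387.

Consumer surplus falls by 387 thousand.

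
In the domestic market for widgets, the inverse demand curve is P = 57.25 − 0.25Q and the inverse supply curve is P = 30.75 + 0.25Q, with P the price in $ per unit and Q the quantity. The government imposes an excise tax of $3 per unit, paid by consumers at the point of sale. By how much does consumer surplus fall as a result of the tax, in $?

Inverting to Q(P) form: Qd = 229 − 4P; Qs = 4P − 123.
Before the tax: set 229 − 4P = 4P − 123 → P* = $44, Q* = 53.
With the tax collected from consumers, demand (in seller-price terms) shifts: Qd = 229 − 4(P + 3).
Solving gives Q = 47 with consumers paying $45.5 and sellers receiving $42.5 (the $3 wedge).
ΔCS is the trapezoid between Q = 47 and Q = 53 of height $1.5: ½ · (53 + 47) · 1.5 = $75.

Consumer surplus falls by $75.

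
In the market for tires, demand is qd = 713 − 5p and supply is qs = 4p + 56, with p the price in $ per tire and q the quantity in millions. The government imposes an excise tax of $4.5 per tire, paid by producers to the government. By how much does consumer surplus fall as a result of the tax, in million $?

Consumer surplus falls by $686 million.

Without the tax, 713 − 5p = 4p + 56 gives 9p = 657, so p* = $73 and q* = 348.
With the tax collected from producers, supply shifts: qs = 4(p − 4.5) + 56.
New equilibrium: buyers pay $75, producers receive $70.5, q = 338. (Wedge: pb − ps = 4.5.)
ΔCS is the trapezoid between Q = 338 and Q = 348 of height $2: ½ · (348 + 338) · 2 = $686.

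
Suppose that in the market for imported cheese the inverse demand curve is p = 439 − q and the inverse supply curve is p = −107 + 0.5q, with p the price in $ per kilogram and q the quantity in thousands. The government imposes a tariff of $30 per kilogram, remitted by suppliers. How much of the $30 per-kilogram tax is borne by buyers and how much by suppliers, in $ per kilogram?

Buyers bear $20 per kilogram; suppliers bear $10 per kilogram.

Inverting to q(p) form: qd = 439 − p; qs = 2p + 214.
Without the tax, 439 − p = 2p + 214 gives 3p = 225, so p* = $75 and q* = 364.
With the tax collected from suppliers, supply shifts: qs = 2(p − 30) + 214.
New equilibrium: buyers pay $95, suppliers receive $65, q = 344. (Wedge: pb − ps = 30.)
Burden on buyers: $20; on suppliers: $10. (They sum to $30.)
The less price-elastic side of the market bears the larger share of a per-unit tax.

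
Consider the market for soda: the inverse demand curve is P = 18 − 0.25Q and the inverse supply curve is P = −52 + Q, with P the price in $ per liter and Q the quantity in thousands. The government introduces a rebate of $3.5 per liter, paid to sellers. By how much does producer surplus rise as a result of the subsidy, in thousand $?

Rewrite in direct form: Qd = 72 − 4P and Qs = P + 52.
Before the subsidy: set 72 − 4P = P + 52 → P* = $4, Q* = 56.
With a per-unit subsidy paid to sellers, each receives P + 3.5 per unit sold, so supply becomes Qs = (P + 3.5) + 52.
Solving gives Q = 58.8 with buyers paying $3.3 and sellers receiving $6.8 (the $3.5 wedge).
ΔPS is the trapezoid between Q = 58.8 and Q = 56 of height $2.8: ½ · (56 + 58.8) · 2.8 = $160.72.

Producer surplus rises by $160.72 thousand.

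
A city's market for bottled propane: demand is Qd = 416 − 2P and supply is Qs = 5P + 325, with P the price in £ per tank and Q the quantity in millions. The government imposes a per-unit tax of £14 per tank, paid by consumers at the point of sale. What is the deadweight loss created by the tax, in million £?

Before the tax: set 416 − 2P = 5P + 325 → P* = £13, Q* = 390.
With the tax collected from consumers, demand (in seller-price terms) shifts: Qd = 416 − 2(P + 14).
New equilibrium: consumers pay £23, sellers receive £9, Q = 370. (Wedge: Pb − Ps = 14.)
Quantity falls by |ΔQ| = |390 − 370| = 20.
DWL = ½ · t · |ΔQ| = ½ · 14 · 20 = £140.

Deadweight loss = £140 million.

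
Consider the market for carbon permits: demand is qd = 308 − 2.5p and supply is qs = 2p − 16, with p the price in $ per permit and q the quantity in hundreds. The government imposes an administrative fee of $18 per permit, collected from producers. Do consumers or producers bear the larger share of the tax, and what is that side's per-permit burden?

Without the tax, 308 − 2.5p = 2p − 16 gives 4.5p = 324, so p* = $72 and q* = 128.
With the tax collected from producers, supply shifts: qs = 2(p − 18) − 16.
Solving gives q = 108 with consumers paying $80 and producers receiving $62 (the $18 wedge).
Per-permit burden: consumers $8, producers $10.
Producers take the larger share because supply is less price-elastic here (demand slope 2.5 vs supply slope 2).

Producers bear the larger share: $10 per permit.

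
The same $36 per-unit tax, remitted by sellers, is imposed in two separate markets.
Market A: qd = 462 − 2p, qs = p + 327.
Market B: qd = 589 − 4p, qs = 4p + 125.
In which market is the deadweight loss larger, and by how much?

Market B, by $864.

Market A: pre-tax p* = $45, q* = 372; post-tax q = 348; deadweight loss = $432.
Market B: pre-tax p* = $58, q* = 357; post-tax q = 285; deadweight loss = $1296.
Difference: $432 vs $1296 → market B is larger by $864.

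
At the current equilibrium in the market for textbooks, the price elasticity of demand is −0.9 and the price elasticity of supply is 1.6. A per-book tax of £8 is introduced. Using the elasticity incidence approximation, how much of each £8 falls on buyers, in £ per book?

Buyers bear ≈ £5.12 per book.

Incidence ratio: buyers' share ≈ εs / (εs + |εd|) = 1.6 / (1.6 + 0.9) = 0.64.
So buyers bear ≈ 0.64 × £8 = £5.12; suppliers bear £2.88.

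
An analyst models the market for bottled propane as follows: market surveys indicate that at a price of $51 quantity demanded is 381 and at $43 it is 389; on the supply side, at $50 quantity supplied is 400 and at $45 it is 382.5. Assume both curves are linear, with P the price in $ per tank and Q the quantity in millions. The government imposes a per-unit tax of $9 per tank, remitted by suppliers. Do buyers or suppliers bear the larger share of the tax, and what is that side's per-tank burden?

Buyers bear the larger share: $7 per tank.

Demand slope: (389 − 381)/(43 − 51) = -1, so Qd = 432 − P.
Supply slope: (382.5 − 400)/(45 − 50) = 3.5, so Qs = 3.5P + 225.
Before the tax: set 432 − P = 3.5P + 225 → P* = $46, Q* = 386.
With the tax collected from suppliers, supply shifts: Qs = 3.5(P − 9) + 225.
New equilibrium: buyers pay $53, suppliers receive $44, Q = 379. (Wedge: Pb − Ps = 9.)
Per-tank burden: buyers $7, suppliers $2.
Buyers take the larger share because demand is less price-elastic here (demand slope 1 vs supply slope 3.5).
The less price-elastic side of the market bears the larger share of a per-unit tax.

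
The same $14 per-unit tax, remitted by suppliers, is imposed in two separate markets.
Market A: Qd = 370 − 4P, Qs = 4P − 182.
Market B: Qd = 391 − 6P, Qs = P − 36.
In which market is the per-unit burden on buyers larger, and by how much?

Market A, by $5.

Market A: pre-tax P* = $69, Q* = 94; post-tax Q = 66; per-unit burden on buyers = $7.
Market B: pre-tax P* = $61, Q* = 25; post-tax Q = 13; per-unit burden on buyers = $2.
Difference: $7 vs $2 → market A is larger by $5.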